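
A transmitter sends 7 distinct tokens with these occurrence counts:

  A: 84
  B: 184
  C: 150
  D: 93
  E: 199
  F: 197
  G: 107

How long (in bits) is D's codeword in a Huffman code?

4

Build the tree from the bottom:
combine A(84), D(93) → 177
combine G(107), C(150) → 257
combine 177, B(184) → 361
combine F(197), E(199) → 396
combine 257, 361 → 618
combine 396, 618 → 1014
The subtree containing D is merged 4 times, so code length = 4.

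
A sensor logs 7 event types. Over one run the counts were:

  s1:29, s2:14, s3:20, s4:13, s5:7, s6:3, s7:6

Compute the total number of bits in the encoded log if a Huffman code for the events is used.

236

Build the Huffman tree bottom-up:
merge s6(3) and s7(6): 9
merge s5(7) and 9: 16
merge s4(13) and s2(14): 27
merge 16 and s3(20): 36
merge 27 and s1(29): 56
merge 36 and 56: 92
Total encoded bits = sum of merged weights = 9 + 16 + 27 + 36 + 56 + 92 = 236.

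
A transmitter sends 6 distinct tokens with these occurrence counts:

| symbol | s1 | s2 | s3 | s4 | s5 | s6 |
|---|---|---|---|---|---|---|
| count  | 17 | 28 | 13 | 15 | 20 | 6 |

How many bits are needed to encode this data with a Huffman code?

Greedily combine the two least-frequent nodes:
merge s6(6) and s3(13): 19
merge s4(15) and s1(17): 32
merge 19 and s5(20): 39
merge s2(28) and 32: 60
merge 39 and 60: 99
Total encoded bits = sum of merged weights = 19 + 32 + 39 + 60 + 99 = 249.

249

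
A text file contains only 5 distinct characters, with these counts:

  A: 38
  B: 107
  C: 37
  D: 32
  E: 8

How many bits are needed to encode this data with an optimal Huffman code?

452

Greedily combine the two least-frequent nodes:
merge E(8) and D(32): 40
merge C(37) and A(38): 75
merge 40 and 75: 115
merge B(107) and 115: 222
Total encoded bits = sum of merged weights = 40 + 75 + 115 + 222 = 452.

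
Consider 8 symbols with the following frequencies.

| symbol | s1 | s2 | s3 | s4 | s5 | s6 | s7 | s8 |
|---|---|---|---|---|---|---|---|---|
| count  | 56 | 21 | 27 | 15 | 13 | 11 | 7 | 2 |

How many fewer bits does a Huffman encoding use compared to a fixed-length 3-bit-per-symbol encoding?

55

Fixed-length: 3 bits × 152 symbols = 456 bits.
Huffman merges:
combine s8(2), s7(7) → 9
combine 9, s6(11) → 20
combine s5(13), s4(15) → 28
combine 20, s2(21) → 41
combine s3(27), 28 → 55
combine 41, 55 → 96
combine s1(56), 96 → 152
Huffman total = 9 + 20 + 28 + 41 + 55 + 96 + 152 = 401 bits.
Saving = 456 − 401 = 55 bits.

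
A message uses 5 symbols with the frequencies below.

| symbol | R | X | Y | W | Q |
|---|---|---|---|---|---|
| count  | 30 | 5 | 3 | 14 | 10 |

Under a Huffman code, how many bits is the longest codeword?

4

Merge the two lowest-weight nodes at each step:
merge Y(3) and X(5): 8
merge 8 and Q(10): 18
merge W(14) and 18: 32
merge R(30) and 32: 62
The rarest symbols sit at the bottom; the longest codeword is 4 bits.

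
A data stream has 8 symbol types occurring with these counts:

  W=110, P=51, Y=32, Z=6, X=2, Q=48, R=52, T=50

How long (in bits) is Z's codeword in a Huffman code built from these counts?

5

Repeatedly merge the two smallest:
merge X(2) and Z(6): 8
merge 8 and Y(32): 40
merge 40 and Q(48): 88
merge T(50) and P(51): 101
merge R(52) and 88: 140
merge 101 and W(110): 211
merge 140 and 211: 351
Z's leaf is at depth 5, giving a 5-bit codeword.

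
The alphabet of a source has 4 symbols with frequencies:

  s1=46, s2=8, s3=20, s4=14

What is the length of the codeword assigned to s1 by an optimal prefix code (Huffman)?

1

Repeatedly merge the two smallest:
combine s2(8), s4(14) → 22
combine s3(20), 22 → 42
combine 42, s1(46) → 88
s1 is merged only at the final step, so code length = 1.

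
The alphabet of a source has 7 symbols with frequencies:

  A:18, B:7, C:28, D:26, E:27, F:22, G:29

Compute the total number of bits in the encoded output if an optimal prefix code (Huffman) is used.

439

Merge the two smallest weights repeatedly:
B(7) + A(18) → 25
F(22) + 25 → 47
D(26) + E(27) → 53
C(28) + G(29) → 57
47 + 53 → 100
57 + 100 → 157
Each symbol's bit-cost is frequency × depth; summing gives 439 bits (equivalently 25 + 47 + 53 + 57 + 100 + 157).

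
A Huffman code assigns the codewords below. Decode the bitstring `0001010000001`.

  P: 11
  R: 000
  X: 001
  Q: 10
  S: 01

RQQRX

Read left to right; each codeword is recognised as soon as it completes (prefix code):
  000→R | 10→Q | 10→Q | 000→R | 001→X
Decoded message: RQQRX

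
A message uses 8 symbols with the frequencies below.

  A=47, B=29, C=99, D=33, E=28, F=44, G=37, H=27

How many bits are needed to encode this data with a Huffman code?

Merge the two smallest weights repeatedly:
combine H(27), E(28) → 55
combine B(29), D(33) → 62
combine G(37), F(44) → 81
combine A(47), 55 → 102
combine 62, 81 → 143
combine C(99), 102 → 201
combine 143, 201 → 344
Total encoded bits = sum of merged weights = 55 + 62 + 81 + 102 + 143 + 201 + 344 = 988.

988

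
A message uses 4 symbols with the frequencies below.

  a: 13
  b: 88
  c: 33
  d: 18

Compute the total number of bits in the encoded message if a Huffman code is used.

Build the Huffman tree bottom-up:
merge a(13) and d(18): 31
merge 31 and c(33): 64
merge 64 and b(88): 152
The encoded length is the sum of every internal node's weight: 31 + 64 + 152 = 247 bits.

247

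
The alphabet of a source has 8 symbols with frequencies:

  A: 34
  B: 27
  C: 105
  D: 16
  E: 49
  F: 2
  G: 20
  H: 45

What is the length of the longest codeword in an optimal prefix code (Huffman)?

5

Merge the two lowest-weight nodes at each step:
F(2) + D(16) → 18
18 + G(20) → 38
B(27) + A(34) → 61
38 + H(45) → 83
E(49) + 61 → 110
83 + C(105) → 188
110 + 188 → 298
The rarest symbols sit at the bottom; the longest codeword is 5 bits.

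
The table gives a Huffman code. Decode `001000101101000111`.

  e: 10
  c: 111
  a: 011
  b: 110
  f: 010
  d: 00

dedebedc

Read left to right; each codeword is recognised as soon as it completes (prefix code):
  00→d | 10→e | 00→d | 10→e | 110→b | 10→e | 00→d | 111→c
Decoded message: dedebedc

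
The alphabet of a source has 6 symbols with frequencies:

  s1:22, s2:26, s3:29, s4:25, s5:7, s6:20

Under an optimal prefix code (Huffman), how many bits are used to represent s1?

Repeatedly merge the two smallest:
s5(7) + s6(20) → 27
s1(22) + s4(25) → 47
s2(26) + 27 → 53
s3(29) + 47 → 76
53 + 76 → 129
s1's leaf is at depth 3, giving a 3-bit codeword.

3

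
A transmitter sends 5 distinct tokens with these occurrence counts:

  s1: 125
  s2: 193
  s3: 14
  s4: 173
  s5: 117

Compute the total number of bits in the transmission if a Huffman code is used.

1375

Build the Huffman tree bottom-up:
merge s3(14) and s5(117): 131
merge s1(125) and 131: 256
merge s4(173) and s2(193): 366
merge 256 and 366: 622
The encoded length is the sum of every internal node's weight: 131 + 256 + 366 + 622 = 1375 bits.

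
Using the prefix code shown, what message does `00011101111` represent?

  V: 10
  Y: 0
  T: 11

Read left to right; each codeword is recognised as soon as it completes (prefix code):
  0→Y | 0→Y | 0→Y | 11→T | 10→V | 11→T | 11→T
Decoded message: YYYTVTT

YYYTVTT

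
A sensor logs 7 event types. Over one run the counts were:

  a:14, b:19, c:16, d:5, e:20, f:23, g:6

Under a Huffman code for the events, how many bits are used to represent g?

4

Build the tree from the bottom:
merge d(5) and g(6): 11
merge 11 and a(14): 25
merge c(16) and b(19): 35
merge e(20) and f(23): 43
merge 25 and 35: 60
merge 43 and 60: 103
g's leaf is at depth 4, giving a 4-bit codeword.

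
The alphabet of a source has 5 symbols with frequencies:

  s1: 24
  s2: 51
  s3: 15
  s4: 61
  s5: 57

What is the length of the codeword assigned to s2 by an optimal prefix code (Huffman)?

Build the tree from the bottom:
combine s3(15), s1(24) → 39
combine 39, s2(51) → 90
combine s5(57), s4(61) → 118
combine 90, 118 → 208
The subtree containing s2 is merged 2 times, so code length = 2.

2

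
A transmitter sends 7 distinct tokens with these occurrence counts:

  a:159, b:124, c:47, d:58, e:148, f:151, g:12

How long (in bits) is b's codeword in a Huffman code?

Repeatedly merge the two smallest:
combine g(12), c(47) → 59
combine d(58), 59 → 117
combine 117, b(124) → 241
combine e(148), f(151) → 299
combine a(159), 241 → 400
combine 299, 400 → 699
The subtree containing b is merged 3 times, so code length = 3.

3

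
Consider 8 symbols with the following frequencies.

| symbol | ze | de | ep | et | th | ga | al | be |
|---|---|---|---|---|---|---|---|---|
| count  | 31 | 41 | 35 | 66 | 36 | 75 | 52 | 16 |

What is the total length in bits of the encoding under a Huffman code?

1028

Build the Huffman tree bottom-up:
be(16) + ze(31) → 47
ep(35) + th(36) → 71
de(41) + 47 → 88
al(52) + et(66) → 118
71 + ga(75) → 146
88 + 118 → 206
146 + 206 → 352
The encoded length is the sum of every internal node's weight: 47 + 71 + 88 + 118 + 146 + 206 + 352 = 1028 bits.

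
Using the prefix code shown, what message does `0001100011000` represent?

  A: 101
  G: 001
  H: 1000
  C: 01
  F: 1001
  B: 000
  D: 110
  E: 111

Read left to right; each codeword is recognised as soon as it completes (prefix code):
  000→B | 110→D | 001→G | 1000→H
Decoded message: BDGH

BDGH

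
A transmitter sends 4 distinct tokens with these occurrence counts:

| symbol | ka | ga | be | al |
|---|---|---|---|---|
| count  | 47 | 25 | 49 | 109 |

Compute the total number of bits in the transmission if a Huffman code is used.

Merge the two smallest weights repeatedly:
merge ga(25) and ka(47): 72
merge be(49) and 72: 121
merge al(109) and 121: 230
Total encoded bits = sum of merged weights = 72 + 121 + 230 = 423.

423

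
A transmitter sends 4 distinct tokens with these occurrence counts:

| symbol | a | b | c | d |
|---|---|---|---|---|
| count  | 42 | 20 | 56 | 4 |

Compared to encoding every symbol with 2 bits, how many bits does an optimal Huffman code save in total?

32

Fixed-length: 2 bits × 122 symbols = 244 bits.
Huffman merges:
combine d(4), b(20) → 24
combine 24, a(42) → 66
combine c(56), 66 → 122
Huffman total = 24 + 66 + 122 = 212 bits.
Saving = 244 − 212 = 32 bits.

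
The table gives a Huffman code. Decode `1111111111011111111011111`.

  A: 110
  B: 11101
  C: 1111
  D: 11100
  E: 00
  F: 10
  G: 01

CCACCGC

Read left to right; each codeword is recognised as soon as it completes (prefix code):
  1111→C | 1111→C | 110→A | 1111→C | 1111→C | 01→G | 1111→C
Decoded message: CCACCGC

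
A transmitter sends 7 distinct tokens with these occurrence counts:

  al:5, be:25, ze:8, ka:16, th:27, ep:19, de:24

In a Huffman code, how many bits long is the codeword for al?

4

Build the tree from the bottom:
merge al(5) and ze(8): 13
merge 13 and ka(16): 29
merge ep(19) and de(24): 43
merge be(25) and th(27): 52
merge 29 and 43: 72
merge 52 and 72: 124
The subtree containing al is merged 4 times, so code length = 4.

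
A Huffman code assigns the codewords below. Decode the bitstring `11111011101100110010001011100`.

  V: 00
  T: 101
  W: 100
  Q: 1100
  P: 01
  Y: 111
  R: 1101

Read left to right; each codeword is recognised as soon as it completes (prefix code):
  111→Y | 1101→R | 1101→R | 100→W | 1100→Q | 100→W | 01→P | 01→P | 1100→Q
Decoded message: YRRWQWPPQ

YRRWQWPPQ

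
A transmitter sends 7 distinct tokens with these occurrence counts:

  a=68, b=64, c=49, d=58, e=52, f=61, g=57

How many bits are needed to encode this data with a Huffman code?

1159

Merge the two smallest weights repeatedly:
combine c(49), e(52) → 101
combine g(57), d(58) → 115
combine f(61), b(64) → 125
combine a(68), 101 → 169
combine 115, 125 → 240
combine 169, 240 → 409
The encoded length is the sum of every internal node's weight: 101 + 115 + 125 + 169 + 240 + 409 = 1159 bits.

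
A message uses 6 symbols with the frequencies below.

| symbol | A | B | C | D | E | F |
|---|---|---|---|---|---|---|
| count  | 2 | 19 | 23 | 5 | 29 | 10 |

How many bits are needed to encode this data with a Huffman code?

Greedily combine the two least-frequent nodes:
combine A(2), D(5) → 7
combine 7, F(10) → 17
combine 17, B(19) → 36
combine C(23), E(29) → 52
combine 36, 52 → 88
Each symbol's bit-cost is frequency × depth; summing gives 200 bits (equivalently 7 + 17 + 36 + 52 + 88).

200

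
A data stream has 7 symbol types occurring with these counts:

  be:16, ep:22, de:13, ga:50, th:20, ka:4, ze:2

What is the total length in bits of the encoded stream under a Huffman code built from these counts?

306

Merge the two smallest weights repeatedly:
merge ze(2) and ka(4): 6
merge 6 and de(13): 19
merge be(16) and 19: 35
merge th(20) and ep(22): 42
merge 35 and 42: 77
merge ga(50) and 77: 127
Each symbol's bit-cost is frequency × depth; summing gives 306 bits (equivalently 6 + 19 + 35 + 42 + 77 + 127).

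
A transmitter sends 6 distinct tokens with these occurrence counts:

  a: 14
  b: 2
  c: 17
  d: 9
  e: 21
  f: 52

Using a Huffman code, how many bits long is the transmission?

Build the Huffman tree bottom-up:
merge b(2) and d(9): 11
merge 11 and a(14): 25
merge c(17) and e(21): 38
merge 25 and 38: 63
merge f(52) and 63: 115
Each symbol's bit-cost is frequency × depth; summing gives 252 bits (equivalently 11 + 25 + 38 + 63 + 115).

252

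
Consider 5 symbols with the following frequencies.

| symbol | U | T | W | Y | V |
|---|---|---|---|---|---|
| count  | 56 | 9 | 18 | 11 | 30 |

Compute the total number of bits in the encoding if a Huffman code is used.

250

Greedily combine the two least-frequent nodes:
T(9) + Y(11) → 20
W(18) + 20 → 38
V(30) + 38 → 68
U(56) + 68 → 124
The encoded length is the sum of every internal node's weight: 20 + 38 + 68 + 124 = 250 bits.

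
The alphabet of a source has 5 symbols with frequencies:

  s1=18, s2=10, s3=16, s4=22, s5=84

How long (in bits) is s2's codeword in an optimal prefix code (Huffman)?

3

Build the tree from the bottom:
combine s2(10), s3(16) → 26
combine s1(18), s4(22) → 40
combine 26, 40 → 66
combine 66, s5(84) → 150
s2's leaf is at depth 3, giving a 3-bit codeword.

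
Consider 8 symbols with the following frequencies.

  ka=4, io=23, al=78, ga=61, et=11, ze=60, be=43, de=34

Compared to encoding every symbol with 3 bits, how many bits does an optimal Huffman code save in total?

Fixed-length: 3 bits × 314 symbols = 942 bits.
Huffman merges:
combine ka(4), et(11) → 15
combine 15, io(23) → 38
combine de(34), 38 → 72
combine be(43), ze(60) → 103
combine ga(61), 72 → 133
combine al(78), 103 → 181
combine 133, 181 → 314
Huffman total = 15 + 38 + 72 + 103 + 133 + 181 + 314 = 856 bits.
Saving = 942 − 856 = 86 bits.

86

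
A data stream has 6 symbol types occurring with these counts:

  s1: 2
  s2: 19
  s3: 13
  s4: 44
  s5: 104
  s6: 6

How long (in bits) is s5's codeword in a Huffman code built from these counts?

Repeatedly merge the two smallest:
merge s1(2) and s6(6): 8
merge 8 and s3(13): 21
merge s2(19) and 21: 40
merge 40 and s4(44): 84
merge 84 and s5(104): 188
s5 is merged only at the final step, so code length = 1.

1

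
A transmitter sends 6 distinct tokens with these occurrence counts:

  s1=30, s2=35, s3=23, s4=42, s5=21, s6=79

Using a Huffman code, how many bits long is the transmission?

569

Greedily combine the two least-frequent nodes:
merge s5(21) and s3(23): 44
merge s1(30) and s2(35): 65
merge s4(42) and 44: 86
merge 65 and s6(79): 144
merge 86 and 144: 230
Each symbol's bit-cost is frequency × depth; summing gives 569 bits (equivalently 44 + 65 + 86 + 144 + 230).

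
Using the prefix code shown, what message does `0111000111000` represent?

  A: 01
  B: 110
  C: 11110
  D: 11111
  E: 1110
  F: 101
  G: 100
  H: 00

Read left to right; each codeword is recognised as soon as it completes (prefix code):
  01→A | 110→B | 00→H | 1110→E | 00→H
Decoded message: ABHEH

ABHEH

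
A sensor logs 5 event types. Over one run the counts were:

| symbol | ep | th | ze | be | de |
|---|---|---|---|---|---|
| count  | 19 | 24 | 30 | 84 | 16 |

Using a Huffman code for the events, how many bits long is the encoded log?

351

Build the Huffman tree bottom-up:
combine de(16), ep(19) → 35
combine th(24), ze(30) → 54
combine 35, 54 → 89
combine be(84), 89 → 173
The encoded length is the sum of every internal node's weight: 35 + 54 + 89 + 173 = 351 bits.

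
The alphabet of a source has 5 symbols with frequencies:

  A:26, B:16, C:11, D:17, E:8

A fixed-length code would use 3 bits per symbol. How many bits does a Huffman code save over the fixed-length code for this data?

59

Fixed-length: 3 bits × 78 symbols = 234 bits.
Huffman merges:
merge E(8) and C(11): 19
merge B(16) and D(17): 33
merge 19 and A(26): 45
merge 33 and 45: 78
Huffman total = 19 + 33 + 45 + 78 = 175 bits.
Saving = 234 − 175 = 59 bits.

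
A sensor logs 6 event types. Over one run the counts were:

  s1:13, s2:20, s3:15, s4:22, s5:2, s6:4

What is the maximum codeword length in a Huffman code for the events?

Merge the two lowest-weight nodes at each step:
s5(2) + s6(4) → 6
6 + s1(13) → 19
s3(15) + 19 → 34
s2(20) + s4(22) → 42
34 + 42 → 76
The rarest symbols sit at the bottom; the longest codeword is 4 bits.

4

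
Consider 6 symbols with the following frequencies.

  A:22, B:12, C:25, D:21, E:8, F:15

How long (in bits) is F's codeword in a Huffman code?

Build the tree from the bottom:
E(8) + B(12) → 20
F(15) + 20 → 35
D(21) + A(22) → 43
C(25) + 35 → 60
43 + 60 → 103
F sits 3 levels below the root, so its codeword is 3 bits.

3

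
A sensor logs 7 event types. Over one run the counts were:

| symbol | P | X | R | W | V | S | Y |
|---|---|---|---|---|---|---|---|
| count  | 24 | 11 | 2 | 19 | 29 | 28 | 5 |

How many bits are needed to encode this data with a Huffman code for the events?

298

Build the Huffman tree bottom-up:
combine R(2), Y(5) → 7
combine 7, X(11) → 18
combine 18, W(19) → 37
combine P(24), S(28) → 52
combine V(29), 37 → 66
combine 52, 66 → 118
The encoded length is the sum of every internal node's weight: 7 + 18 + 37 + 52 + 66 + 118 = 298 bits.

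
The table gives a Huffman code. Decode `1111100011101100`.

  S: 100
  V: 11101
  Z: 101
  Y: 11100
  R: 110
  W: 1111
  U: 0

Read left to right; each codeword is recognised as soon as it completes (prefix code):
  1111→W | 100→S | 0→U | 11101→V | 100→S
Decoded message: WSUVS

WSUVS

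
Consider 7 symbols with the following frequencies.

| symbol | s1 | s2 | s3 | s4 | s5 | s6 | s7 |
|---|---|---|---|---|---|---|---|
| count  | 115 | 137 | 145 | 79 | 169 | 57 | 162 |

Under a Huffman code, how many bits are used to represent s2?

Huffman merges, smallest pair first:
merge s6(57) and s4(79): 136
merge s1(115) and 136: 251
merge s2(137) and s3(145): 282
merge s7(162) and s5(169): 331
merge 251 and 282: 533
merge 331 and 533: 864
The subtree containing s2 is merged 3 times, so code length = 3.

3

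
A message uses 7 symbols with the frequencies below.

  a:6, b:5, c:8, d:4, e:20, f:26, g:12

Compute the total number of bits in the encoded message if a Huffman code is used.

Greedily combine the two least-frequent nodes:
d(4) + b(5) → 9
a(6) + c(8) → 14
9 + g(12) → 21
14 + e(20) → 34
21 + f(26) → 47
34 + 47 → 81
Total encoded bits = sum of merged weights = 9 + 14 + 21 + 34 + 47 + 81 = 206.

206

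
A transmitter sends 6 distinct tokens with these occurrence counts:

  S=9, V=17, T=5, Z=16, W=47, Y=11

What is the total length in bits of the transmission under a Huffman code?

235

Merge the two smallest weights repeatedly:
combine T(5), S(9) → 14
combine Y(11), 14 → 25
combine Z(16), V(17) → 33
combine 25, 33 → 58
combine W(47), 58 → 105
Each symbol's bit-cost is frequency × depth; summing gives 235 bits (equivalently 14 + 25 + 33 + 58 + 105).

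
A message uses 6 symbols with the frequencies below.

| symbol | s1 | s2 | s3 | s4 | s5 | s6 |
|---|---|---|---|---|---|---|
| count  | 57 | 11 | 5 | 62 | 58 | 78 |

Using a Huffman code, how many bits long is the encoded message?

Greedily combine the two least-frequent nodes:
combine s3(5), s2(11) → 16
combine 16, s1(57) → 73
combine s5(58), s4(62) → 120
combine 73, s6(78) → 151
combine 120, 151 → 271
The encoded length is the sum of every internal node's weight: 16 + 73 + 120 + 151 + 271 = 631 bits.

631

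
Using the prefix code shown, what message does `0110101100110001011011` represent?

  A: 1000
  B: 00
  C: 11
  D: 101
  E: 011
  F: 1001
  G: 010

EGCBCBGCE

Read left to right; each codeword is recognised as soon as it completes (prefix code):
  011→E | 010→G | 11→C | 00→B | 11→C | 00→B | 010→G | 11→C | 011→E
Decoded message: EGCBCBGCE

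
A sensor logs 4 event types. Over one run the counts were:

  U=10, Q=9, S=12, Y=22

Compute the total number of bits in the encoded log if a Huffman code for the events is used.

103

Merge the two smallest weights repeatedly:
combine Q(9), U(10) → 19
combine S(12), 19 → 31
combine Y(22), 31 → 53
Each symbol's bit-cost is frequency × depth; summing gives 103 bits (equivalently 19 + 31 + 53).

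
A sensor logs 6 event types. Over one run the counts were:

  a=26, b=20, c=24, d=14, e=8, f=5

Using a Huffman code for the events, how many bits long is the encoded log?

234

Merge the two smallest weights repeatedly:
combine f(5), e(8) → 13
combine 13, d(14) → 27
combine b(20), c(24) → 44
combine a(26), 27 → 53
combine 44, 53 → 97
Total encoded bits = sum of merged weights = 13 + 27 + 44 + 53 + 97 = 234.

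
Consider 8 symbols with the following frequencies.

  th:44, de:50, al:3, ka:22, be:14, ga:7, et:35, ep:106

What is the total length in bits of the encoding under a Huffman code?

Build the Huffman tree bottom-up:
al(3) + ga(7) → 10
10 + be(14) → 24
ka(22) + 24 → 46
et(35) + th(44) → 79
46 + de(50) → 96
79 + 96 → 175
ep(106) + 175 → 281
The encoded length is the sum of every internal node's weight: 10 + 24 + 46 + 79 + 96 + 175 + 281 = 711 bits.

711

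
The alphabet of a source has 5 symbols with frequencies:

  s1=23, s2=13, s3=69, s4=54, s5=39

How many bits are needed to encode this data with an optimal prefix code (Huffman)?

Greedily combine the two least-frequent nodes:
s2(13) + s1(23) → 36
36 + s5(39) → 75
s4(54) + s3(69) → 123
75 + 123 → 198
Total encoded bits = sum of merged weights = 36 + 75 + 123 + 198 = 432.

432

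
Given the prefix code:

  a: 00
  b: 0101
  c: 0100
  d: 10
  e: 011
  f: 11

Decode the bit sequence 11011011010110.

feebd

Read left to right; each codeword is recognised as soon as it completes (prefix code):
  11→f | 011→e | 011→e | 0101→b | 10→d
Decoded message: feebd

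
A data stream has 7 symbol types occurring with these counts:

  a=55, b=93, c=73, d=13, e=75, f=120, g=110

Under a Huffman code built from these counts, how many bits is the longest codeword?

Merge the two lowest-weight nodes at each step:
merge d(13) and a(55): 68
merge 68 and c(73): 141
merge e(75) and b(93): 168
merge g(110) and f(120): 230
merge 141 and 168: 309
merge 230 and 309: 539
The rarest symbols sit at the bottom; the longest codeword is 4 bits.

4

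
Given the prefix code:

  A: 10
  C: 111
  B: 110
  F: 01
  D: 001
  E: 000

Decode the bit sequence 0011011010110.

DABAB

Read left to right; each codeword is recognised as soon as it completes (prefix code):
  001→D | 10→A | 110→B | 10→A | 110→B
Decoded message: DABAB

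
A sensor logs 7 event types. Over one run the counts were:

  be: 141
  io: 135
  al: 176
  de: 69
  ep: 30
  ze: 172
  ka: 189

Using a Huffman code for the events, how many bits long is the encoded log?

Build the Huffman tree bottom-up:
combine ep(30), de(69) → 99
combine 99, io(135) → 234
combine be(141), ze(172) → 313
combine al(176), ka(189) → 365
combine 234, 313 → 547
combine 365, 547 → 912
The encoded length is the sum of every internal node's weight: 99 + 234 + 313 + 365 + 547 + 912 = 2470 bits.

2470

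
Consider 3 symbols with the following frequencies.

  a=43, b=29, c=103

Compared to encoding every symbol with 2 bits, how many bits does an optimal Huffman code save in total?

103

Fixed-length: 2 bits × 175 symbols = 350 bits.
Huffman merges:
combine b(29), a(43) → 72
combine 72, c(103) → 175
Huffman total = 72 + 175 = 247 bits.
Saving = 350 − 247 = 103 bits.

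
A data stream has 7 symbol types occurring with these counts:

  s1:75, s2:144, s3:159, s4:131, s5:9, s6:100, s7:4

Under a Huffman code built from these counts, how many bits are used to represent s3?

Repeatedly merge the two smallest:
combine s7(4), s5(9) → 13
combine 13, s1(75) → 88
combine 88, s6(100) → 188
combine s4(131), s2(144) → 275
combine s3(159), 188 → 347
combine 275, 347 → 622
s3 sits 2 levels below the root, so its codeword is 2 bits.

2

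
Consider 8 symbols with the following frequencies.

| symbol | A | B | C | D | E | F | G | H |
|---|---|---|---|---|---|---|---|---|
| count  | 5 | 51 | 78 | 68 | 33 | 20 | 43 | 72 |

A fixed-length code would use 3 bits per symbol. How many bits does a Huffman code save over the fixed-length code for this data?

67

Fixed-length: 3 bits × 370 symbols = 1110 bits.
Huffman merges:
A(5) + F(20) → 25
25 + E(33) → 58
G(43) + B(51) → 94
58 + D(68) → 126
H(72) + C(78) → 150
94 + 126 → 220
150 + 220 → 370
Huffman total = 25 + 58 + 94 + 126 + 150 + 220 + 370 = 1043 bits.
Saving = 1110 − 1043 = 67 bits.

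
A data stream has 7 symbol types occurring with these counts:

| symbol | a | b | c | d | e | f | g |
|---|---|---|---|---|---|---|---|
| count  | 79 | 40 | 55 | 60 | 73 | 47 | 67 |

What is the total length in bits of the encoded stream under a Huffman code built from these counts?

Build the Huffman tree bottom-up:
combine b(40), f(47) → 87
combine c(55), d(60) → 115
combine g(67), e(73) → 140
combine a(79), 87 → 166
combine 115, 140 → 255
combine 166, 255 → 421
Total encoded bits = sum of merged weights = 87 + 115 + 140 + 166 + 255 + 421 = 1184.

1184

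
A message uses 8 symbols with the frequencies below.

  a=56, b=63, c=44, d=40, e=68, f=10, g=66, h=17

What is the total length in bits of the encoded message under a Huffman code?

1051

Greedily combine the two least-frequent nodes:
merge f(10) and h(17): 27
merge 27 and d(40): 67
merge c(44) and a(56): 100
merge b(63) and g(66): 129
merge 67 and e(68): 135
merge 100 and 129: 229
merge 135 and 229: 364
Each symbol's bit-cost is frequency × depth; summing gives 1051 bits (equivalently 27 + 67 + 100 + 129 + 135 + 229 + 364).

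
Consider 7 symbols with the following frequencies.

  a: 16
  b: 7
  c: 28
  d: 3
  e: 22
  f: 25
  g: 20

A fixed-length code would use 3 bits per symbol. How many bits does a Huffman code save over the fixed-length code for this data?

Fixed-length: 3 bits × 121 symbols = 363 bits.
Huffman merges:
merge d(3) and b(7): 10
merge 10 and a(16): 26
merge g(20) and e(22): 42
merge f(25) and 26: 51
merge c(28) and 42: 70
merge 51 and 70: 121
Huffman total = 10 + 26 + 42 + 51 + 70 + 121 = 320 bits.
Saving = 363 − 320 = 43 bits.

43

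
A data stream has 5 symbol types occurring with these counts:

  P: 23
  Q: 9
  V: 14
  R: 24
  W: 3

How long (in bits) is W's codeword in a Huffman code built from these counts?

Huffman merges, smallest pair first:
W(3) + Q(9) → 12
12 + V(14) → 26
P(23) + R(24) → 47
26 + 47 → 73
W's leaf is at depth 3, giving a 3-bit codeword.

3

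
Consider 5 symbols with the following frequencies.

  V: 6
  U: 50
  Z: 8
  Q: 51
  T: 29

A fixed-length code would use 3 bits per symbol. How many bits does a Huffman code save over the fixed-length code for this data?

138

Fixed-length: 3 bits × 144 symbols = 432 bits.
Huffman merges:
V(6) + Z(8) → 14
14 + T(29) → 43
43 + U(50) → 93
Q(51) + 93 → 144
Huffman total = 14 + 43 + 93 + 144 = 294 bits.
Saving = 432 − 294 = 138 bits.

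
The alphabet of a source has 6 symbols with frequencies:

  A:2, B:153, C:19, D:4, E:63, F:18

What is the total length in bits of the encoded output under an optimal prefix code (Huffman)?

438

Greedily combine the two least-frequent nodes:
merge A(2) and D(4): 6
merge 6 and F(18): 24
merge C(19) and 24: 43
merge 43 and E(63): 106
merge 106 and B(153): 259
Total encoded bits = sum of merged weights = 6 + 24 + 43 + 106 + 259 = 438.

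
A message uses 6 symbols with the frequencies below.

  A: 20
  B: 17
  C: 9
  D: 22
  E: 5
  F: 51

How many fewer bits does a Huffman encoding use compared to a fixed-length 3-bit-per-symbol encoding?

Fixed-length: 3 bits × 124 symbols = 372 bits.
Huffman merges:
E(5) + C(9) → 14
14 + B(17) → 31
A(20) + D(22) → 42
31 + 42 → 73
F(51) + 73 → 124
Huffman total = 14 + 31 + 42 + 73 + 124 = 284 bits.
Saving = 372 − 284 = 88 bits.

88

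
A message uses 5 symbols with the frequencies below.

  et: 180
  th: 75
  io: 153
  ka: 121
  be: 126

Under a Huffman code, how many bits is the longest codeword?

3

Merge the two lowest-weight nodes at each step:
merge th(75) and ka(121): 196
merge be(126) and io(153): 279
merge et(180) and 196: 376
merge 279 and 376: 655
The first pair merged (th, ka) ends up deepest, at depth 3.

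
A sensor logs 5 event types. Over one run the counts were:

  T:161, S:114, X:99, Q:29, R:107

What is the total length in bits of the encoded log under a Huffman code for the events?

1148

Greedily combine the two least-frequent nodes:
Q(29) + X(99) → 128
R(107) + S(114) → 221
128 + T(161) → 289
221 + 289 → 510
The encoded length is the sum of every internal node's weight: 128 + 221 + 289 + 510 = 1148 bits.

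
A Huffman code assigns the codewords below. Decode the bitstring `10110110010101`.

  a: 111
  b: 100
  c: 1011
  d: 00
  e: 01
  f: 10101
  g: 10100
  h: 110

Read left to right; each codeword is recognised as soon as it completes (prefix code):
  1011→c | 01→e | 100→b | 10101→f
Decoded message: cebf

cebf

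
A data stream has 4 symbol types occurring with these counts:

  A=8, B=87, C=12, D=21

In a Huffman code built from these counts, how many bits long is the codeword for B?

1

Build the tree from the bottom:
combine A(8), C(12) → 20
combine 20, D(21) → 41
combine 41, B(87) → 128
B sits one level below the root: a 1-bit codeword.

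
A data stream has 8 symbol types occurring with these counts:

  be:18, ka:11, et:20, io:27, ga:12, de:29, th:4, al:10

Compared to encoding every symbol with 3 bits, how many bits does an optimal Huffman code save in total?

Fixed-length: 3 bits × 131 symbols = 393 bits.
Huffman merges:
combine th(4), al(10) → 14
combine ka(11), ga(12) → 23
combine 14, be(18) → 32
combine et(20), 23 → 43
combine io(27), de(29) → 56
combine 32, 43 → 75
combine 56, 75 → 131
Huffman total = 14 + 23 + 32 + 43 + 56 + 75 + 131 = 374 bits.
Saving = 393 − 374 = 19 bits.

19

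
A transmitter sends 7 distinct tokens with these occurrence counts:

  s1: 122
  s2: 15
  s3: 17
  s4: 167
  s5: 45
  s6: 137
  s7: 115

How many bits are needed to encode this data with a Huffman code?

Build the Huffman tree bottom-up:
merge s2(15) and s3(17): 32
merge 32 and s5(45): 77
merge 77 and s7(115): 192
merge s1(122) and s6(137): 259
merge s4(167) and 192: 359
merge 259 and 359: 618
Each symbol's bit-cost is frequency × depth; summing gives 1537 bits (equivalently 32 + 77 + 192 + 259 + 359 + 618).

1537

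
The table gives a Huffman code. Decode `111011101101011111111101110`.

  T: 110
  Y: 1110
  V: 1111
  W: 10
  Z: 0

YYTWVVWY

Read left to right; each codeword is recognised as soon as it completes (prefix code):
  1110→Y | 1110→Y | 110→T | 10→W | 1111→V | 1111→V | 10→W | 1110→Y
Decoded message: YYTWVVWY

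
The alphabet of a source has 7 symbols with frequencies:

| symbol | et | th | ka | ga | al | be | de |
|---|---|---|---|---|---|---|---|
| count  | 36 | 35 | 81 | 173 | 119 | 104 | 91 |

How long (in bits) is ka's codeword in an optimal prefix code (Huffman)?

Build the tree from the bottom:
combine th(35), et(36) → 71
combine 71, ka(81) → 152
combine de(91), be(104) → 195
combine al(119), 152 → 271
combine ga(173), 195 → 368
combine 271, 368 → 639
ka sits 3 levels below the root, so its codeword is 3 bits.

3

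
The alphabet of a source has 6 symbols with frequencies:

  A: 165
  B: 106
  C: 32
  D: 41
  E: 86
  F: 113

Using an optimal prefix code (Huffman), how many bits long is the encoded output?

1318

Greedily combine the two least-frequent nodes:
C(32) + D(41) → 73
73 + E(86) → 159
B(106) + F(113) → 219
159 + A(165) → 324
219 + 324 → 543
The encoded length is the sum of every internal node's weight: 73 + 159 + 219 + 324 + 543 = 1318 bits.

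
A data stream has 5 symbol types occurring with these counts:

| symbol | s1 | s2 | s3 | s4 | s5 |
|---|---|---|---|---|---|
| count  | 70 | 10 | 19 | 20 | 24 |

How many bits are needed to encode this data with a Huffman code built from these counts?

289

Greedily combine the two least-frequent nodes:
s2(10) + s3(19) → 29
s4(20) + s5(24) → 44
29 + 44 → 73
s1(70) + 73 → 143
Each symbol's bit-cost is frequency × depth; summing gives 289 bits (equivalently 29 + 44 + 73 + 143).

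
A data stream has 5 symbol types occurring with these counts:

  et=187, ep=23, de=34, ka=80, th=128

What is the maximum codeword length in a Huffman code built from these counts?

Merge the two lowest-weight nodes at each step:
combine ep(23), de(34) → 57
combine 57, ka(80) → 137
combine th(128), 137 → 265
combine et(187), 265 → 452
Maximum depth reached is 4.

4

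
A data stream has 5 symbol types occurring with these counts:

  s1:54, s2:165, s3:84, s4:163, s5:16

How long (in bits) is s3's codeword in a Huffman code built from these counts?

3

Repeatedly merge the two smallest:
merge s5(16) and s1(54): 70
merge 70 and s3(84): 154
merge 154 and s4(163): 317
merge s2(165) and 317: 482
s3 sits 3 levels below the root, so its codeword is 3 bits.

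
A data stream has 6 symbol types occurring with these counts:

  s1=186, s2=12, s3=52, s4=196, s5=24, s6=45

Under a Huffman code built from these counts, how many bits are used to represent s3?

3

Huffman merges, smallest pair first:
combine s2(12), s5(24) → 36
combine 36, s6(45) → 81
combine s3(52), 81 → 133
combine 133, s1(186) → 319
combine s4(196), 319 → 515
The subtree containing s3 is merged 3 times, so code length = 3.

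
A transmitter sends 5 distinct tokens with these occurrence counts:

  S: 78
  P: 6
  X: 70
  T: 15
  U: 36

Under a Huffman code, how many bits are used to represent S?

Repeatedly merge the two smallest:
merge P(6) and T(15): 21
merge 21 and U(36): 57
merge 57 and X(70): 127
merge S(78) and 127: 205
S sits one level below the root: a 1-bit codeword.

1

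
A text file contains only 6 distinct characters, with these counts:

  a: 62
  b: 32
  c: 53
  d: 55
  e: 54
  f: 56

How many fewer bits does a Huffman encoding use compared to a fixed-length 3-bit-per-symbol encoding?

118

Fixed-length: 3 bits × 312 symbols = 936 bits.
Huffman merges:
combine b(32), c(53) → 85
combine e(54), d(55) → 109
combine f(56), a(62) → 118
combine 85, 109 → 194
combine 118, 194 → 312
Huffman total = 85 + 109 + 118 + 194 + 312 = 818 bits.
Saving = 936 − 818 = 118 bits.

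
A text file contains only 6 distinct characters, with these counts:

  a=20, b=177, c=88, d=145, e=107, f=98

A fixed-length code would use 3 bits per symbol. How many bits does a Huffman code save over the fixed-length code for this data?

Fixed-length: 3 bits × 635 symbols = 1905 bits.
Huffman merges:
combine a(20), c(88) → 108
combine f(98), e(107) → 205
combine 108, d(145) → 253
combine b(177), 205 → 382
combine 253, 382 → 635
Huffman total = 108 + 205 + 253 + 382 + 635 = 1583 bits.
Saving = 1905 − 1583 = 322 bits.

322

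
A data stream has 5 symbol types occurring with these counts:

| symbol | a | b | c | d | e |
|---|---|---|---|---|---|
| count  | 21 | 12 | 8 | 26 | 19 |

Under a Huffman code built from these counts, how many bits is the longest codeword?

3

Merge the two lowest-weight nodes at each step:
merge c(8) and b(12): 20
merge e(19) and 20: 39
merge a(21) and d(26): 47
merge 39 and 47: 86
The first pair merged (c, b) ends up deepest, at depth 3.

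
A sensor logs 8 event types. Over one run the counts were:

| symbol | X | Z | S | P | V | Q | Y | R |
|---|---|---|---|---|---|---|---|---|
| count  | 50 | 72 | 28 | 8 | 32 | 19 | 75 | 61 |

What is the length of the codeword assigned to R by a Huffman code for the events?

3

Repeatedly merge the two smallest:
combine P(8), Q(19) → 27
combine 27, S(28) → 55
combine V(32), X(50) → 82
combine 55, R(61) → 116
combine Z(72), Y(75) → 147
combine 82, 116 → 198
combine 147, 198 → 345
The subtree containing R is merged 3 times, so code length = 3.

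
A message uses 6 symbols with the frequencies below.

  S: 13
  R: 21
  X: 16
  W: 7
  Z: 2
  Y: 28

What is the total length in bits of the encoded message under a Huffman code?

Merge the two smallest weights repeatedly:
Z(2) + W(7) → 9
9 + S(13) → 22
X(16) + R(21) → 37
22 + Y(28) → 50
37 + 50 → 87
Each symbol's bit-cost is frequency × depth; summing gives 205 bits (equivalently 9 + 22 + 37 + 50 + 87).

205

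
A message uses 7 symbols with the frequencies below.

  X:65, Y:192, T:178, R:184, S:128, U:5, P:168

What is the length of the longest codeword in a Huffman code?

Merge the two lowest-weight nodes at each step:
merge U(5) and X(65): 70
merge 70 and S(128): 198
merge P(168) and T(178): 346
merge R(184) and Y(192): 376
merge 198 and 346: 544
merge 376 and 544: 920
The first pair merged (U, X) ends up deepest, at depth 4.

4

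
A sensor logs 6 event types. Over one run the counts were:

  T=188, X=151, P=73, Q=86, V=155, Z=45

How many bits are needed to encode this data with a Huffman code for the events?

Merge the two smallest weights repeatedly:
Z(45) + P(73) → 118
Q(86) + 118 → 204
X(151) + V(155) → 306
T(188) + 204 → 392
306 + 392 → 698
Each symbol's bit-cost is frequency × depth; summing gives 1718 bits (equivalently 118 + 204 + 306 + 392 + 698).

1718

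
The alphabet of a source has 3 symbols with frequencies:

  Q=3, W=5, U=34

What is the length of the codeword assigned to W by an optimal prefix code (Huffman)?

2

Huffman merges, smallest pair first:
merge Q(3) and W(5): 8
merge 8 and U(34): 42
The subtree containing W is merged 2 times, so code length = 2.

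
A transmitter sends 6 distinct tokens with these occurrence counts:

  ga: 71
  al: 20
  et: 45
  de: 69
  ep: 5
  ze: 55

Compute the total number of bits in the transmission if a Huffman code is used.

625

Merge the two smallest weights repeatedly:
combine ep(5), al(20) → 25
combine 25, et(45) → 70
combine ze(55), de(69) → 124
combine 70, ga(71) → 141
combine 124, 141 → 265
The encoded length is the sum of every internal node's weight: 25 + 70 + 124 + 141 + 265 = 625 bits.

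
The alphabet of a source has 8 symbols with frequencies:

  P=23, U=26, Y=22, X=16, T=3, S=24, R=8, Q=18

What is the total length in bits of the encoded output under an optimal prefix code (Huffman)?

405

Merge the two smallest weights repeatedly:
merge T(3) and R(8): 11
merge 11 and X(16): 27
merge Q(18) and Y(22): 40
merge P(23) and S(24): 47
merge U(26) and 27: 53
merge 40 and 47: 87
merge 53 and 87: 140
Each symbol's bit-cost is frequency × depth; summing gives 405 bits (equivalently 11 + 27 + 40 + 47 + 53 + 87 + 140).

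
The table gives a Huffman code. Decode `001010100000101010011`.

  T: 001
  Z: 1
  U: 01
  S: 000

TUUSTUUTZ

Read left to right; each codeword is recognised as soon as it completes (prefix code):
  001→T | 01→U | 01→U | 000→S | 001→T | 01→U | 01→U | 001→T | 1→Z
Decoded message: TUUSTUUTZ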